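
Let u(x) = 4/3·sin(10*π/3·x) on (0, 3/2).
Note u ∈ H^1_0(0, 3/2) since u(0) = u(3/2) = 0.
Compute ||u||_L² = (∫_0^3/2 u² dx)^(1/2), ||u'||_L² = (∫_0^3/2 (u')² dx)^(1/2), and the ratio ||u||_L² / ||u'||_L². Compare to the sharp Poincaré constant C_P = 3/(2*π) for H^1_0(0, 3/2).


||u||_L² / ||u'||_L² = 3/(10*π) < C_P = 3/(2*π).

u(x) = 4/3·sin(10*π/3·x), so u'(x) = 40*π*cos(10*π*x/3)/9.
Writing u(x) = A·sin(kπx/L) with A = 4/3 and k = 5, use ∫_0^L sin²(kπx/L) dx = L/2 and ∫_0^L cos²(kπx/L) dx = L/2.
u² = 16/9·sin²(10*π/3·x) and (u')² = 1600*π^2/81·cos²(10*π/3·x), and each of sin², cos² integrates to L/2 = 3/4 over (0, 3/2).
∫_0^3/2 u² dx = 4/3, so ||u||_L² = 2*sqrt(3)/3.
∫_0^3/2 (u')² dx = 400*π^2/27, so ||u'||_L² = 20*sqrt(3)*π/9.
Ratio ||u||_L² / ||u'||_L² = 3/(10*π).
Sharp Poincaré constant on H^1_0(0, 3/2) is C_P = L/π = 3/(2*π), achieved by sin(2*π/3·x).
This is the k = 5 harmonic; the ratio L/(kπ) is strictly less than C_P = L/π, consistent with the sharp inequality ||u||_L² ≤ C_P ||u'||_L².


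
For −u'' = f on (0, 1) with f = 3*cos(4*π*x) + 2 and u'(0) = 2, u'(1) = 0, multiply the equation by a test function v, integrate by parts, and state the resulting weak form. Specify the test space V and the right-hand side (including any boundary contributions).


V = H^1(0, 1) (v unrestricted at boundary; u is determined up to an additive constant); weak form: ∫_0^1 u'v' dx = ∫_0^1 (3*cos(4*π*x) + 2) v dx − 2·v(0) for all v ∈ V.

Multiply both sides by a test function v and integrate from 0 to 1:
  ∫_0^1 −u''(x) v(x) dx = ∫_0^1 f(x) v(x) dx.
Integrate the LHS by parts once:
  ∫_0^1 −u'' v dx = −[u'(x) v(x)]_0^1 + ∫_0^1 u'(x) v'(x) dx.
Thus ∫_0^1 u'(x) v'(x) dx = ∫_0^1 f(x) v(x) dx + [u'(x) v(x)]_0^1.
Choose V so that boundary terms are either known or forced to vanish.
u has inhomogeneous Neumann u'(0) = 2, u'(1) = 0. [u' v]_0^1 = (0)·v(1) − (2)·v(0) = − 2·v(0). Take V = H^1(0, 1); boundary term becomes part of RHS.
Weak formulation: find u (satisfying any essential BC) such that ∫_0^1 u'(x) v'(x) dx = ∫_0^1 f v dx − 2·v(0) for all v ∈ V (Neumann data are natural BCs: they enter the RHS as boundary terms).
Substituting f(x) = 3*cos(4*π*x) + 2, the right-hand side is ∫_0^1 (3*cos(4*π*x) + 2) v dx − 2·v(0).
Compatibility check (pure Neumann): taking v ≡ 1 ∈ V gives 0 = ∫_0^1 f dx + (0) − (2), i.e. ∫_0^1 f dx must equal u'(0) − u'(1) = 2. Indeed ∫_0^1 (3*cos(4*π*x) + 2) dx = 2, so the data are compatible. The solution is then unique only up to an additive constant (fix it e.g. by requiring ∫_0^1 u dx = 0).


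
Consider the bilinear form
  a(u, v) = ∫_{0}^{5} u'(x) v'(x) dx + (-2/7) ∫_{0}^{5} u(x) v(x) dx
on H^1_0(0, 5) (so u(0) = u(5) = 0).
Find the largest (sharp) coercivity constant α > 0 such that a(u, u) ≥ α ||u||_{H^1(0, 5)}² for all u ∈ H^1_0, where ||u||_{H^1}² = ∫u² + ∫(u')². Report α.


α = (-50/7 + π^2)/(π^2 + 25)

Coercivity of a(·,·) on H^1_0(0, 5) means a(u, u) ≥ α ||u||_{H^1}² for every u ∈ H^1_0.
The interval has length L = 5, and Poincaré/coercivity depend only on L. Here a(u, u) = ∫(u')² + (-2/7)·∫u².
Here c = -2/7 < 0 with |c| < (π/L)² = π^2/25, so coercivity still holds. The condition a(u,u) ≥ α||u||_{H^1}² reads (1−α)∫(u')² ≥ (α−c)∫u². Any admissible α is ≤ 1 (rapidly oscillating u have ∫u²/∫(u')² → 0), and α = 1 would force 0 ≥ (1−c)∫u², impossible since c < 1; so 1−α > 0. By the sharp Poincaré inequality on H^1_0 of an interval of length L, ∫(u')² ≥ (π/L)²∫u² with equality for the first sine mode sin(π(x−x₀)/L) (x₀ the left endpoint), so the inequality holds for all u iff (1−α)(π/L)² ≥ α − c, i.e. α ≤ ((π/L)² + c)/((π/L)² + 1) = (1 + c(L/π)²)/(1 + (L/π)²). (Direct route, valid since c ≤ 0: Poincaré gives c∫u² ≥ c(L/π)²∫(u')², so a(u,u) ≥ (1 + c(L/π)²)∫(u')², while ||u||_{H^1}² ≤ (1 + (L/π)²)∫(u')²; dividing yields the same α.) With (π/L)² = π^2/25 and c = -2/7, the largest admissible constant is α = ((π/L)² + c)/((π/L)² + 1).
Simplifying, α = (-50/7 + π^2)/(π^2 + 25).


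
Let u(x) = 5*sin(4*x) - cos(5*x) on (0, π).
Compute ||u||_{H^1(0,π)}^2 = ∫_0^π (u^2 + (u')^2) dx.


||u||_{H^1(0,π)}^2 = 2080/9 + 451*π/2

u'(x) = 5*sin(5*x) + 20*cos(4*x).
Expand u² and (u')² and integrate term by term on (0, π), using: for integers n ≥ 1, ∫_0^π sin²(nx) dx = ∫_0^π cos²(nx) dx = π/2; for n ≠ n', ∫_0^π sin(nx)sin(n'x) dx = ∫_0^π cos(nx)cos(n'x) dx = 0; and by product-to-sum, ∫_0^π sin(nx)cos(n'x) dx = ½∫_0^π [sin((n+n')x) + sin((n−n')x)] dx, which is 0 when n+n' is even and 2n/(n²−n'²) when n+n' is odd (it need not vanish on (0, π)).
  u² squared terms: (-1)²·∫cos(5x)² dx = 1·π/2 = π/2;  (5)²·∫sin(4x)² dx = 25·π/2 = 25*π/2.
  u² cross terms: 2·(-1)·(5)·∫cos(5x)·sin(4x) dx = -10·(-8/9) = 80/9.
  So ∫_0^π u² dx = π/2 + 25*π/2 + 80/9 = 80/9 + 13*π.
  (u')² squared terms: (5)²·∫sin(5x)² dx = 25·π/2 = 25*π/2;  (20)²·∫cos(4x)² dx = 400·π/2 = 200*π.
  (u')² cross terms: 2·(5)·(20)·∫sin(5x)·cos(4x) dx = 200·(10/9) = 2000/9.
  So ∫_0^π (u')² dx = 25*π/2 + 200*π + 2000/9 = 2000/9 + 425*π/2.
||u||_{H^1}^2 = (80/9 + 13*π) + (2000/9 + 425*π/2) = 2080/9 + 451*π/2.


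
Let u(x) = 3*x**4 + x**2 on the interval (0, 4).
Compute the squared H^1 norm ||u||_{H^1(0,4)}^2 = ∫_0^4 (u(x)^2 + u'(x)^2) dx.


||u||_{H^1}^2 = 65451776/105

The H^1 norm (squared) on an interval (0, L) is
  ||u||_{H^1}^2 = ∫_0^L u(x)^2 dx + ∫_0^L u'(x)^2 dx.
Compute u'(x) = 12*x**3 + 2*x.
Then u(x)^2 = 9*x**8 + 6*x**6 + x**4 and u'(x)^2 = 144*x**6 + 48*x**4 + 4*x**2.
Integrate each monomial from 0 to 4 using ∫_0^4 c·x^n dx = c·4^(n+1)/(n+1):
  ∫_0^4 u(x)^2 dx = ∫_0^4 (9*x^8 + 6*x^6 + x^4) dx. Term by term:
    ∫_0^4 9*x^8 dx = 262144;  ∫_0^4 6*x^6 dx = 98304/7;  ∫_0^4 x^4 dx = 1024/5.
  Sum: 262144 + 98304/7 + 1024/5 = 9673728/35.
  ∫_0^4 u'(x)^2 dx = ∫_0^4 (144*x^6 + 48*x^4 + 4*x^2) dx. Term by term:
    ∫_0^4 144*x^6 dx = 2359296/7;  ∫_0^4 48*x^4 dx = 49152/5;  ∫_0^4 4*x^2 dx = 256/3.
  Sum: 2359296/7 + 49152/5 + 256/3 = 36430592/105.
Adding: ||u||_{H^1}^2 = 9673728/35 + 36430592/105 = 65451776/105.


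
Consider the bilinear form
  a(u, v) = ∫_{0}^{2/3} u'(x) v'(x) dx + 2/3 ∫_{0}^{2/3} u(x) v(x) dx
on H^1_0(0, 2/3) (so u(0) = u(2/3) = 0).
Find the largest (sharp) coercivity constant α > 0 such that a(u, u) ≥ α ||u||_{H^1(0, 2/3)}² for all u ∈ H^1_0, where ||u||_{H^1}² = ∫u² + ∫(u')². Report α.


α = (8 + 27*π^2)/(3*(4 + 9*π^2))

Coercivity of a(·,·) on H^1_0(0, 2/3) means a(u, u) ≥ α ||u||_{H^1}² for every u ∈ H^1_0.
The interval has length L = 2/3, and Poincaré/coercivity depend only on L. Here a(u, u) = ∫(u')² + (2/3)·∫u².
Here 0 < c = 2/3 < 1. The condition a(u,u) ≥ α||u||_{H^1}² reads (1−α)∫(u')² ≥ (α−c)∫u². Any admissible α is ≤ 1 (rapidly oscillating u have ∫u²/∫(u')² → 0), and α = 1 would force 0 ≥ (1−c)∫u², impossible since c < 1; so 1−α > 0. By the sharp Poincaré inequality on H^1_0 of an interval of length L, ∫(u')² ≥ (π/L)²∫u² with equality for the first sine mode sin(π(x−x₀)/L) (x₀ the left endpoint), so the inequality holds for all u iff (1−α)(π/L)² ≥ α − c, i.e. α ≤ ((π/L)² + c)/((π/L)² + 1) = (1 + c(L/π)²)/(1 + (L/π)²). With (π/L)² = 9*π^2/4 and c = 2/3, the largest admissible constant is α = ((π/L)² + c)/((π/L)² + 1).
Simplifying, α = (8 + 27*π^2)/(3*(4 + 9*π^2)).


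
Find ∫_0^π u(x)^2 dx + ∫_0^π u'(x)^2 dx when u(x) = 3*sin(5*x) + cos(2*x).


||u||_{H^1(0,π)}^2 = 100/7 + 239*π/2

u'(x) = -2*sin(2*x) + 15*cos(5*x).
Expand u² and (u')² and integrate term by term on (0, π), using: for integers n ≥ 1, ∫_0^π sin²(nx) dx = ∫_0^π cos²(nx) dx = π/2; for n ≠ n', ∫_0^π sin(nx)sin(n'x) dx = ∫_0^π cos(nx)cos(n'x) dx = 0; and by product-to-sum, ∫_0^π sin(nx)cos(n'x) dx = ½∫_0^π [sin((n+n')x) + sin((n−n')x)] dx, which is 0 when n+n' is even and 2n/(n²−n'²) when n+n' is odd (it need not vanish on (0, π)).
  u² squared terms: (3)²·∫sin(5x)² dx = 9·π/2 = 9*π/2;  (1)²·∫cos(2x)² dx = 1·π/2 = π/2.
  u² cross terms: 2·(3)·(1)·∫sin(5x)·cos(2x) dx = 6·(10/21) = 20/7.
  So ∫_0^π u² dx = 9*π/2 + π/2 + 20/7 = 20/7 + 5*π.
  (u')² squared terms: (-2)²·∫sin(2x)² dx = 4·π/2 = 2*π;  (15)²·∫cos(5x)² dx = 225·π/2 = 225*π/2.
  (u')² cross terms: 2·(-2)·(15)·∫sin(2x)·cos(5x) dx = -60·(-4/21) = 80/7.
  So ∫_0^π (u')² dx = 2*π + 225*π/2 + 80/7 = 80/7 + 229*π/2.
||u||_{H^1}^2 = (20/7 + 5*π) + (80/7 + 229*π/2) = 100/7 + 239*π/2.


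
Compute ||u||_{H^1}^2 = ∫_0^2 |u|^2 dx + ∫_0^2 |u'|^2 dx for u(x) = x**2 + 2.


||u||_{H^1}^2 = 536/15

The H^1 norm (squared) on an interval (0, L) is
  ||u||_{H^1}^2 = ∫_0^L u(x)^2 dx + ∫_0^L u'(x)^2 dx.
Compute u'(x) = 2*x.
Then u(x)^2 = x**4 + 4*x**2 + 4 and u'(x)^2 = 4*x**2.
Integrate each monomial from 0 to 2 using ∫_0^2 c·x^n dx = c·2^(n+1)/(n+1):
  ∫_0^2 u(x)^2 dx = ∫_0^2 (x^4 + 4*x^2 + 4) dx. Term by term:
    ∫_0^2 x^4 dx = 32/5;  ∫_0^2 4*x^2 dx = 32/3;  ∫_0^2 4 dx = 8.
  Sum: 32/5 + 32/3 + 8 = 376/15.
  ∫_0^2 u'(x)^2 dx = ∫_0^2 (4*x^2) dx. Term by term:
    ∫_0^2 4*x^2 dx = 32/3.
Adding: ||u||_{H^1}^2 = 376/15 + 32/3 = 536/15.


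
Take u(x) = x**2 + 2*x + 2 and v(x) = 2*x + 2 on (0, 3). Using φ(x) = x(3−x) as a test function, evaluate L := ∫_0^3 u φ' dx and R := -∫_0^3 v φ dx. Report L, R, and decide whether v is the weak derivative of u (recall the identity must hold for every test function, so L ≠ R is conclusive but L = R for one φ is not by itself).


LHS = -45/2, RHS = -45/2. Yes, v = u' weakly.

u(x) = x**2 + 2*x + 2, classical derivative u'(x) = 2*x + 2.
φ(x) = x(3−x), so φ'(x) = 3 - 2*x.
Note φ(0) = φ(3) = 0, so the boundary term u·φ vanishes.
LHS = ∫_0^3 u(x) φ'(x) dx = ∫_0^3 (-2*x^3 - x^2 + 2*x + 6) dx. Term by term:
  ∫_0^3 -2*x^3 dx = -81/2;  ∫_0^3 -x^2 dx = -9;  ∫_0^3 2*x dx = 9;
  ∫_0^3 6 dx = 18.
Sum: -81/2 − 9 + 9 + 18 = -45/2.
So LHS = -45/2.
∫_0^3 v(x) φ(x) dx = ∫_0^3 (-2*x^3 + 4*x^2 + 6*x) dx. Term by term:
  ∫_0^3 -2*x^3 dx = -81/2;  ∫_0^3 4*x^2 dx = 36;  ∫_0^3 6*x dx = 27.
Sum: -81/2 + 36 + 27 = 45/2.
So RHS = -∫_0^3 v(x) φ(x) dx = -45/2.
LHS = RHS, so the identity holds for this test φ.
Moreover u is smooth here and v(x) = u'(x) = 2*x + 2 pointwise, so the identity holds for every test function. Hence v is the weak derivative of u.


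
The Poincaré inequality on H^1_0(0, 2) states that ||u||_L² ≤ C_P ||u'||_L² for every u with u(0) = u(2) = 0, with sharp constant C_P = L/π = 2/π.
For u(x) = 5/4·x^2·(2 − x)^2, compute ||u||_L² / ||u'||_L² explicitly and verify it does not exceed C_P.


||u||_L² / ||u'||_L² = sqrt(3)/3 < C_P = 2/π.

u(x) = 5/4·x^2·(2 − x)^2, so u'(x) = 5*x*(x - 2)*(x - 1).
u(x) = 5/4·x^2·(2 − x)^2 vanishes at x = 0 and x = 2, so u ∈ H^1_0(0, 2). Differentiate via the product rule and integrate the resulting polynomials term by term.
  ∫_0^2 u² dx = ∫_0^2 (25*x^8/16 - 25*x^7/2 + 75*x^6/2 - 50*x^5 + 25*x^4) dx. Term by term:
    ∫_0^2 25*x^8/16 dx = 800/9;  ∫_0^2 -25*x^7/2 dx = -400;  ∫_0^2 75*x^6/2 dx = 4800/7;
    ∫_0^2 -50*x^5 dx = -1600/3;  ∫_0^2 25*x^4 dx = 160.
  Sum: 800/9 − 400 + 4800/7 − 1600/3 + 160 = 80/63.
  ∫_0^2 (u')² dx = ∫_0^2 (25*x^6 - 150*x^5 + 325*x^4 - 300*x^3 + 100*x^2) dx. Term by term:
    ∫_0^2 25*x^6 dx = 3200/7;  ∫_0^2 -150*x^5 dx = -1600;  ∫_0^2 325*x^4 dx = 2080;
    ∫_0^2 -300*x^3 dx = -1200;  ∫_0^2 100*x^2 dx = 800/3.
  Sum: 3200/7 − 1600 + 2080 − 1200 + 800/3 = 80/21.
∫_0^2 u² dx = 80/63, so ||u||_L² = 4*sqrt(35)/21.
∫_0^2 (u')² dx = 80/21, so ||u'||_L² = 4*sqrt(105)/21.
Ratio ||u||_L² / ||u'||_L² = sqrt(3)/3.
Sharp Poincaré constant on H^1_0(0, 2) is C_P = L/π = 2/π, achieved by sin(π/2·x).
A polynomial bump cannot attain the sharp Poincaré constant (only the first sine eigenfunction does), so the ratio is strictly less than C_P, consistent with ||u||_L² ≤ C_P ||u'||_L².


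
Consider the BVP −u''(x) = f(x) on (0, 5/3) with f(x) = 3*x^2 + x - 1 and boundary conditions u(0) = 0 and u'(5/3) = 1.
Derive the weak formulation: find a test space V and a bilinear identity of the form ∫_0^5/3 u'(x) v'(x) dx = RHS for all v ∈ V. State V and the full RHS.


V = {v ∈ H^1(0, 5/3) : v(0) = 0} (test functions vanish at x = 0 where u is specified); weak form: ∫_0^5/3 u'v' dx = ∫_0^5/3 (3*x^2 + x - 1) v dx + v(5/3) for all v ∈ V.

Multiply both sides by a test function v and integrate from 0 to 5/3:
  ∫_0^5/3 −u''(x) v(x) dx = ∫_0^5/3 f(x) v(x) dx.
Integrate the LHS by parts once:
  ∫_0^5/3 −u'' v dx = −[u'(x) v(x)]_0^5/3 + ∫_0^5/3 u'(x) v'(x) dx.
Thus ∫_0^5/3 u'(x) v'(x) dx = ∫_0^5/3 f(x) v(x) dx + [u'(x) v(x)]_0^5/3.
Choose V so that boundary terms are either known or forced to vanish.
Mixed BC: u(0) = 0 (Dirichlet) and u'(5/3) = 1 (Neumann). Define V = {v ∈ H^1(0, 5/3) : v(0) = 0}. Then [u' v]_0^5/3 = u'(5/3)·v(5/3) − u'(0)·0 = v(5/3).
Weak formulation: find u (satisfying any essential BC) such that ∫_0^5/3 u'(x) v'(x) dx = ∫_0^5/3 f v dx + v(5/3) for all v ∈ V (Dirichlet at 0 absorbed into V; Neumann datum at x = 5/3 contributes the boundary term).
Substituting f(x) = 3*x^2 + x - 1, the right-hand side is ∫_0^5/3 (3*x^2 + x - 1) v dx + v(5/3).


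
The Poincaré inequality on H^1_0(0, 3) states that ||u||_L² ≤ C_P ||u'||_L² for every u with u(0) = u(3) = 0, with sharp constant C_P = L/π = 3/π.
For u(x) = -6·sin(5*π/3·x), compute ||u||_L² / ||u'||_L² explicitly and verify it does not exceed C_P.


||u||_L² / ||u'||_L² = 3/(5*π) < C_P = 3/π.

u(x) = -6·sin(5*π/3·x), so u'(x) = -10*π*cos(5*π*x/3).
Writing u(x) = A·sin(kπx/L) with A = -6 and k = 5, use ∫_0^L sin²(kπx/L) dx = L/2 and ∫_0^L cos²(kπx/L) dx = L/2.
u² = 36·sin²(5*π/3·x) and (u')² = 100*π^2·cos²(5*π/3·x), and each of sin², cos² integrates to L/2 = 3/2 over (0, 3).
∫_0^3 u² dx = 54, so ||u||_L² = 3*sqrt(6).
∫_0^3 (u')² dx = 150*π^2, so ||u'||_L² = 5*sqrt(6)*π.
Ratio ||u||_L² / ||u'||_L² = 3/(5*π).
Sharp Poincaré constant on H^1_0(0, 3) is C_P = L/π = 3/π, achieved by sin(π/3·x).
This is the k = 5 harmonic; the ratio L/(kπ) is strictly less than C_P = L/π, consistent with the sharp inequality ||u||_L² ≤ C_P ||u'||_L².


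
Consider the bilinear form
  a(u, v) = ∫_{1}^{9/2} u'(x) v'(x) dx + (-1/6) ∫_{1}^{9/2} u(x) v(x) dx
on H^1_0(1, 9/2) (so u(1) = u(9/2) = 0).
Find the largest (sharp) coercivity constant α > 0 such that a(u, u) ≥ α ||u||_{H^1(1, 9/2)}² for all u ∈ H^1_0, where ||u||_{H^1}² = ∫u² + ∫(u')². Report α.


α = (-49 + 24*π^2)/(6*(4*π^2 + 49))

Coercivity of a(·,·) on H^1_0(1, 9/2) means a(u, u) ≥ α ||u||_{H^1}² for every u ∈ H^1_0.
The interval has length L = 7/2, and Poincaré/coercivity depend only on L. Here a(u, u) = ∫(u')² + (-1/6)·∫u².
Here c = -1/6 < 0 with |c| < (π/L)² = 4*π^2/49, so coercivity still holds. The condition a(u,u) ≥ α||u||_{H^1}² reads (1−α)∫(u')² ≥ (α−c)∫u². Any admissible α is ≤ 1 (rapidly oscillating u have ∫u²/∫(u')² → 0), and α = 1 would force 0 ≥ (1−c)∫u², impossible since c < 1; so 1−α > 0. By the sharp Poincaré inequality on H^1_0 of an interval of length L, ∫(u')² ≥ (π/L)²∫u² with equality for the first sine mode sin(π(x−x₀)/L) (x₀ the left endpoint), so the inequality holds for all u iff (1−α)(π/L)² ≥ α − c, i.e. α ≤ ((π/L)² + c)/((π/L)² + 1) = (1 + c(L/π)²)/(1 + (L/π)²). (Direct route, valid since c ≤ 0: Poincaré gives c∫u² ≥ c(L/π)²∫(u')², so a(u,u) ≥ (1 + c(L/π)²)∫(u')², while ||u||_{H^1}² ≤ (1 + (L/π)²)∫(u')²; dividing yields the same α.) With (π/L)² = 4*π^2/49 and c = -1/6, the largest admissible constant is α = ((π/L)² + c)/((π/L)² + 1).
Simplifying, α = (-49 + 24*π^2)/(6*(4*π^2 + 49)).


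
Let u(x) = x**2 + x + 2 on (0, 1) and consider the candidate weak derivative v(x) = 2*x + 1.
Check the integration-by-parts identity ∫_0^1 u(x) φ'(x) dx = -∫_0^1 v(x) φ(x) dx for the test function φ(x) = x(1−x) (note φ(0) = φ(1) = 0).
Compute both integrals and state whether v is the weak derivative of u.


LHS = -1/3, RHS = -1/3. Yes, v = u' weakly.

u(x) = x**2 + x + 2, classical derivative u'(x) = 2*x + 1.
φ(x) = x(1−x), so φ'(x) = 1 - 2*x.
Note φ(0) = φ(1) = 0, so the boundary term u·φ vanishes.
LHS = ∫_0^1 u(x) φ'(x) dx = ∫_0^1 (-2*x^3 - x^2 - 3*x + 2) dx. Term by term:
  ∫_0^1 -2*x^3 dx = -1/2;  ∫_0^1 -x^2 dx = -1/3;  ∫_0^1 -3*x dx = -3/2;
  ∫_0^1 2 dx = 2.
Sum: -1/2 − 1/3 − 3/2 + 2 = -1/3.
So LHS = -1/3.
∫_0^1 v(x) φ(x) dx = ∫_0^1 (-2*x^3 + x^2 + x) dx. Term by term:
  ∫_0^1 -2*x^3 dx = -1/2;  ∫_0^1 x^2 dx = 1/3;  ∫_0^1 x dx = 1/2.
Sum: -1/2 + 1/3 + 1/2 = 1/3.
So RHS = -∫_0^1 v(x) φ(x) dx = -1/3.
LHS = RHS, so the identity holds for this test φ.
Moreover u is smooth here and v(x) = u'(x) = 2*x + 1 pointwise, so the identity holds for every test function. Hence v is the weak derivative of u.


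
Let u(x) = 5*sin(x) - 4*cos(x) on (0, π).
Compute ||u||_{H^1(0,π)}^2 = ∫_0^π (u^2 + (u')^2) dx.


||u||_{H^1(0,π)}^2 = 41*π

u'(x) = 4*sin(x) + 5*cos(x).
Expand u² and (u')² and integrate term by term on (0, π), using: for integers n ≥ 1, ∫_0^π sin²(nx) dx = ∫_0^π cos²(nx) dx = π/2; for n ≠ n', ∫_0^π sin(nx)sin(n'x) dx = ∫_0^π cos(nx)cos(n'x) dx = 0; and by product-to-sum, ∫_0^π sin(nx)cos(n'x) dx = ½∫_0^π [sin((n+n')x) + sin((n−n')x)] dx, which is 0 when n+n' is even and 2n/(n²−n'²) when n+n' is odd (it need not vanish on (0, π)).
  u² squared terms: (-4)²·∫cos(x)² dx = 16·π/2 = 8*π;  (5)²·∫sin(x)² dx = 25·π/2 = 25*π/2.
  u² cross terms: 2·(-4)·(5)·∫cos(x)·sin(x) dx = -40·(0) = 0.
  So ∫_0^π u² dx = 8*π + 25*π/2 + 0 = 41*π/2.
  (u')² squared terms: (4)²·∫sin(x)² dx = 16·π/2 = 8*π;  (5)²·∫cos(x)² dx = 25·π/2 = 25*π/2.
  (u')² cross terms: 2·(4)·(5)·∫sin(x)·cos(x) dx = 40·(0) = 0.
  So ∫_0^π (u')² dx = 8*π + 25*π/2 + 0 = 41*π/2.
||u||_{H^1}^2 = (41*π/2) + (41*π/2) = 41*π.


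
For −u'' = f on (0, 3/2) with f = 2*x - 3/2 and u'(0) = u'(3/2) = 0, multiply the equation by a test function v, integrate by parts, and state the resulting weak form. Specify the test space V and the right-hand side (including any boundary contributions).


V = H^1(0, 3/2) (no boundary constraint on v; u is determined up to an additive constant); weak form: ∫_0^3/2 u'v' dx = ∫_0^3/2 (2*x - 3/2) v dx for all v ∈ V.

Multiply both sides by a test function v and integrate from 0 to 3/2:
  ∫_0^3/2 −u''(x) v(x) dx = ∫_0^3/2 f(x) v(x) dx.
Integrate the LHS by parts once:
  ∫_0^3/2 −u'' v dx = −[u'(x) v(x)]_0^3/2 + ∫_0^3/2 u'(x) v'(x) dx.
Thus ∫_0^3/2 u'(x) v'(x) dx = ∫_0^3/2 f(x) v(x) dx + [u'(x) v(x)]_0^3/2.
Choose V so that boundary terms are either known or forced to vanish.
u has homogeneous Neumann: u'(0) = u'(3/2) = 0. So [u' v]_0^3/2 = 0·v(3/2) − 0·v(0) = 0 for any v; take V = H^1(0, 3/2).
Weak formulation: find u (satisfying any essential BC) such that ∫_0^3/2 u'(x) v'(x) dx = ∫_0^3/2 f v dx for all v ∈ V (homogeneous Neumann, so boundary terms vanish).
Substituting f(x) = 2*x - 3/2, the right-hand side is ∫_0^3/2 (2*x - 3/2) v dx.
Compatibility check (pure Neumann): taking v ≡ 1 ∈ V gives 0 = ∫_0^3/2 f dx + (0) − (0), i.e. ∫_0^3/2 f dx must equal u'(0) − u'(3/2) = 0. Indeed ∫_0^3/2 (2*x - 3/2) dx = 0, so the data are compatible. The solution is then unique only up to an additive constant (fix it e.g. by requiring ∫_0^3/2 u dx = 0).


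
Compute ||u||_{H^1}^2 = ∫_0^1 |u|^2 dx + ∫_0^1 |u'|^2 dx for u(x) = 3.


||u||_{H^1}^2 = 9

The H^1 norm (squared) on an interval (0, L) is
  ||u||_{H^1}^2 = ∫_0^L u(x)^2 dx + ∫_0^L u'(x)^2 dx.
Compute u'(x) = 0.
Then u(x)^2 = 9 and u'(x)^2 = 0.
Integrate each monomial from 0 to 1 using ∫_0^1 c·x^n dx = c·1^(n+1)/(n+1):
  ∫_0^1 u(x)^2 dx = ∫_0^1 (9) dx. Term by term:
    ∫_0^1 9 dx = 9.
  ∫_0^1 u'(x)^2 dx = ∫_0^1 (0) dx. Term by term:
    ∫_0^1 0 dx = 0.
Adding: ||u||_{H^1}^2 = 9 + 0 = 9.


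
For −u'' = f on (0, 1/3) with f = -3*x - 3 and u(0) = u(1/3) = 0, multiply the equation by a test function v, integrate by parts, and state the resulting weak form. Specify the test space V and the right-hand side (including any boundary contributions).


V = H^1_0(0, 1/3) (so v(0) = v(1/3) = 0); weak form: ∫_0^1/3 u'v' dx = ∫_0^1/3 (-3*x - 3) v dx for all v ∈ V.

Multiply both sides by a test function v and integrate from 0 to 1/3:
  ∫_0^1/3 −u''(x) v(x) dx = ∫_0^1/3 f(x) v(x) dx.
Integrate the LHS by parts once:
  ∫_0^1/3 −u'' v dx = −[u'(x) v(x)]_0^1/3 + ∫_0^1/3 u'(x) v'(x) dx.
Thus ∫_0^1/3 u'(x) v'(x) dx = ∫_0^1/3 f(x) v(x) dx + [u'(x) v(x)]_0^1/3.
Choose V so that boundary terms are either known or forced to vanish.
u is Dirichlet: u(0) = u(1/3) = 0. Let V = H^1_0(0, 1/3); then v(0) = v(1/3) = 0, and [u' v]_0^1/3 = 0.
Weak formulation: find u (satisfying any essential BC) such that ∫_0^1/3 u'(x) v'(x) dx = ∫_0^1/3 f v dx for all v ∈ V.
Substituting f(x) = -3*x - 3, the right-hand side is ∫_0^1/3 (-3*x - 3) v dx.


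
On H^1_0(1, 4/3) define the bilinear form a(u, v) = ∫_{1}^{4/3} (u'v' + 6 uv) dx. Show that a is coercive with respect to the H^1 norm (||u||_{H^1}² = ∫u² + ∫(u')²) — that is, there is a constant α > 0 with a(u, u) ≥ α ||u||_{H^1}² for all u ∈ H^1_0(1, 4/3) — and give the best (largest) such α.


α = 1

Coercivity of a(·,·) on H^1_0(1, 4/3) means a(u, u) ≥ α ||u||_{H^1}² for every u ∈ H^1_0.
The interval has length L = 1/3, and Poincaré/coercivity depend only on L. Here a(u, u) = ∫(u')² + (6)·∫u².
Here c = 6 ≥ 1, so a(u,u) = ∫(u')² + c∫u² ≥ ∫(u')² + ∫u² = ||u||_{H^1}², i.e. α = 1 works. No larger α is possible: a(u,u) ≥ α||u||_{H^1}² means (1−α)∫(u')² ≥ (α−c)∫u², and for the modes u_n = sin(nπ(x−x₀)/L) (x₀ the left endpoint) one has ∫u_n²/∫(u_n')² = (L/(nπ))² → 0, so a(u_n,u_n)/||u_n||_{H^1}² → 1. Hence the optimal constant is α = 1.
Therefore α = 1.


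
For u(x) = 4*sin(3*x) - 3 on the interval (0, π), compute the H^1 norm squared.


||u||_{H^1(0,π)}^2 = -16 + 89*π

u'(x) = 12*cos(3*x).
Expand u² and (u')² and integrate term by term on (0, π), using: for integers n ≥ 1, ∫_0^π sin²(nx) dx = ∫_0^π cos²(nx) dx = π/2; for n ≠ n', ∫_0^π sin(nx)sin(n'x) dx = ∫_0^π cos(nx)cos(n'x) dx = 0; and by product-to-sum, ∫_0^π sin(nx)cos(n'x) dx = ½∫_0^π [sin((n+n')x) + sin((n−n')x)] dx, which is 0 when n+n' is even and 2n/(n²−n'²) when n+n' is odd (it need not vanish on (0, π)). For the constant mode: ∫_0^π 1 dx = π, ∫_0^π cos(nx) dx = 0, ∫_0^π sin(nx) dx = (1−(−1)^n)/n.
  u² squared terms: (-3)²·∫1 dx = 9·π = 9*π;  (4)²·∫sin(3x)² dx = 16·π/2 = 8*π.
  u² cross terms: 2·(-3)·(4)·∫1·sin(3x) dx = -24·(2/3) = -16.
  So ∫_0^π u² dx = 9*π + 8*π − 16 = -16 + 17*π.
  (u')² squared terms: (12)²·∫cos(3x)² dx = 144·π/2 = 72*π.
  So ∫_0^π (u')² dx = 72*π.
||u||_{H^1}^2 = (-16 + 17*π) + (72*π) = -16 + 89*π.


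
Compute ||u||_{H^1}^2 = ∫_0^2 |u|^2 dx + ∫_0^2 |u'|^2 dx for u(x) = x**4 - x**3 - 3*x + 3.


||u||_{H^1}^2 = 22096/315

The H^1 norm (squared) on an interval (0, L) is
  ||u||_{H^1}^2 = ∫_0^L u(x)^2 dx + ∫_0^L u'(x)^2 dx.
Compute u'(x) = 4*x**3 - 3*x**2 - 3.
Then u(x)^2 = x**8 - 2*x**7 + x**6 - 6*x**5 + 12*x**4 - 6*x**3 + 9*x**2 - 18*x + 9 and u'(x)^2 = 16*x**6 - 24*x**5 + 9*x**4 - 24*x**3 + 18*x**2 + 9.
Integrate each monomial from 0 to 2 using ∫_0^2 c·x^n dx = c·2^(n+1)/(n+1):
  ∫_0^2 u(x)^2 dx = ∫_0^2 (x^8 - 2*x^7 + x^6 - 6*x^5 + 12*x^4 - 6*x^3 + 9*x^2 - 18*x + 9) dx. Term by term:
    ∫_0^2 x^8 dx = 512/9;  ∫_0^2 -2*x^7 dx = -64;  ∫_0^2 x^6 dx = 128/7;
    ∫_0^2 -6*x^5 dx = -64;  ∫_0^2 12*x^4 dx = 384/5;  ∫_0^2 -6*x^3 dx = -24;
    ∫_0^2 9*x^2 dx = 24;  ∫_0^2 -18*x dx = -36;  ∫_0^2 9 dx = 18.
  Sum: 512/9 − 64 + 128/7 − 64 + 384/5 − 24 + 24 − 36 + 18 = 1882/315.
  ∫_0^2 u'(x)^2 dx = ∫_0^2 (16*x^6 - 24*x^5 + 9*x^4 - 24*x^3 + 18*x^2 + 9) dx. Term by term:
    ∫_0^2 16*x^6 dx = 2048/7;  ∫_0^2 -24*x^5 dx = -256;  ∫_0^2 9*x^4 dx = 288/5;
    ∫_0^2 -24*x^3 dx = -96;  ∫_0^2 18*x^2 dx = 48;  ∫_0^2 9 dx = 18.
  Sum: 2048/7 − 256 + 288/5 − 96 + 48 + 18 = 2246/35.
Adding: ||u||_{H^1}^2 = 1882/315 + 2246/35 = 22096/315.


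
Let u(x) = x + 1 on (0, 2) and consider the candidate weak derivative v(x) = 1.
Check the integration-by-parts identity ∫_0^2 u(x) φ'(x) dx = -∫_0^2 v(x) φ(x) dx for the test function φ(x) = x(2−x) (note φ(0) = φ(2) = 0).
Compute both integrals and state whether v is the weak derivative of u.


LHS = -4/3, RHS = -4/3. Yes, v = u' weakly.

u(x) = x + 1, classical derivative u'(x) = 1.
φ(x) = x(2−x), so φ'(x) = 2 - 2*x.
Note φ(0) = φ(2) = 0, so the boundary term u·φ vanishes.
LHS = ∫_0^2 u(x) φ'(x) dx = ∫_0^2 (2 - 2*x^2) dx. Term by term:
  ∫_0^2 -2*x^2 dx = -16/3;  ∫_0^2 2 dx = 4.
Sum: -16/3 + 4 = -4/3.
So LHS = -4/3.
∫_0^2 v(x) φ(x) dx = ∫_0^2 (-x^2 + 2*x) dx. Term by term:
  ∫_0^2 -x^2 dx = -8/3;  ∫_0^2 2*x dx = 4.
Sum: -8/3 + 4 = 4/3.
So RHS = -∫_0^2 v(x) φ(x) dx = -4/3.
LHS = RHS, so the identity holds for this test φ.
Moreover u is smooth here and v(x) = u'(x) = 1 pointwise, so the identity holds for every test function. Hence v is the weak derivative of u.


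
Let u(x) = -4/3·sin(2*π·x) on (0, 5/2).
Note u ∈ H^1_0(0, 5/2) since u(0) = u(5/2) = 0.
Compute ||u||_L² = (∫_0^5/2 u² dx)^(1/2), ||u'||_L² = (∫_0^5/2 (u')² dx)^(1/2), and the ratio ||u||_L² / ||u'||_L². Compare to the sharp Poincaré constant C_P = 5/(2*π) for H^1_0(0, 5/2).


||u||_L² / ||u'||_L² = 1/(2*π) < C_P = 5/(2*π).

u(x) = -4/3·sin(2*π·x), so u'(x) = -8*π*cos(2*π*x)/3.
Writing u(x) = A·sin(kπx/L) with A = -4/3 and k = 5, use ∫_0^L sin²(kπx/L) dx = L/2 and ∫_0^L cos²(kπx/L) dx = L/2.
u² = 16/9·sin²(2*π·x) and (u')² = 64*π^2/9·cos²(2*π·x), and each of sin², cos² integrates to L/2 = 5/4 over (0, 5/2).
∫_0^5/2 u² dx = 20/9, so ||u||_L² = 2*sqrt(5)/3.
∫_0^5/2 (u')² dx = 80*π^2/9, so ||u'||_L² = 4*sqrt(5)*π/3.
Ratio ||u||_L² / ||u'||_L² = 1/(2*π).
Sharp Poincaré constant on H^1_0(0, 5/2) is C_P = L/π = 5/(2*π), achieved by sin(2*π/5·x).
This is the k = 5 harmonic; the ratio L/(kπ) is strictly less than C_P = L/π, consistent with the sharp inequality ||u||_L² ≤ C_P ||u'||_L².


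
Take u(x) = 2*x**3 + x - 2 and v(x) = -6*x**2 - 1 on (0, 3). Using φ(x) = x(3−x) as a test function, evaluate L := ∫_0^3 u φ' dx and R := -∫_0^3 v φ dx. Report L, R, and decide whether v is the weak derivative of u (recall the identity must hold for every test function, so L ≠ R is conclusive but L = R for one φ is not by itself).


LHS = -387/5, RHS = 387/5. No, v is not the weak derivative of u.

u(x) = 2*x**3 + x - 2, classical derivative u'(x) = 6*x**2 + 1.
φ(x) = x(3−x), so φ'(x) = 3 - 2*x.
Note φ(0) = φ(3) = 0, so the boundary term u·φ vanishes.
LHS = ∫_0^3 u(x) φ'(x) dx = ∫_0^3 (-4*x^4 + 6*x^3 - 2*x^2 + 7*x - 6) dx. Term by term:
  ∫_0^3 -4*x^4 dx = -972/5;  ∫_0^3 6*x^3 dx = 243/2;  ∫_0^3 -2*x^2 dx = -18;
  ∫_0^3 7*x dx = 63/2;  ∫_0^3 -6 dx = -18.
Sum: -972/5 + 243/2 − 18 + 63/2 − 18 = -387/5.
So LHS = -387/5.
∫_0^3 v(x) φ(x) dx = ∫_0^3 (6*x^4 - 18*x^3 + x^2 - 3*x) dx. Term by term:
  ∫_0^3 6*x^4 dx = 1458/5;  ∫_0^3 -18*x^3 dx = -729/2;  ∫_0^3 x^2 dx = 9;
  ∫_0^3 -3*x dx = -27/2.
Sum: 1458/5 − 729/2 + 9 − 27/2 = -387/5.
So RHS = -∫_0^3 v(x) φ(x) dx = 387/5.
LHS − RHS = -774/5 ≠ 0, so the identity fails.
(For a valid weak derivative the identity must hold for EVERY test function, in particular this one. The failure shows v is NOT the weak derivative of u.)
Correct weak derivative would be u'(x) = 6*x**2 + 1.


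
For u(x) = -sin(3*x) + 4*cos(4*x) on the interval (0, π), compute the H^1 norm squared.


||u||_{H^1(0,π)}^2 = 816/7 + 141*π

u'(x) = -16*sin(4*x) - 3*cos(3*x).
Expand u² and (u')² and integrate term by term on (0, π), using: for integers n ≥ 1, ∫_0^π sin²(nx) dx = ∫_0^π cos²(nx) dx = π/2; for n ≠ n', ∫_0^π sin(nx)sin(n'x) dx = ∫_0^π cos(nx)cos(n'x) dx = 0; and by product-to-sum, ∫_0^π sin(nx)cos(n'x) dx = ½∫_0^π [sin((n+n')x) + sin((n−n')x)] dx, which is 0 when n+n' is even and 2n/(n²−n'²) when n+n' is odd (it need not vanish on (0, π)).
  u² squared terms: (-1)²·∫sin(3x)² dx = 1·π/2 = π/2;  (4)²·∫cos(4x)² dx = 16·π/2 = 8*π.
  u² cross terms: 2·(-1)·(4)·∫sin(3x)·cos(4x) dx = -8·(-6/7) = 48/7.
  So ∫_0^π u² dx = π/2 + 8*π + 48/7 = 48/7 + 17*π/2.
  (u')² squared terms: (-16)²·∫sin(4x)² dx = 256·π/2 = 128*π;  (-3)²·∫cos(3x)² dx = 9·π/2 = 9*π/2.
  (u')² cross terms: 2·(-16)·(-3)·∫sin(4x)·cos(3x) dx = 96·(8/7) = 768/7.
  So ∫_0^π (u')² dx = 128*π + 9*π/2 + 768/7 = 768/7 + 265*π/2.
||u||_{H^1}^2 = (48/7 + 17*π/2) + (768/7 + 265*π/2) = 816/7 + 141*π.


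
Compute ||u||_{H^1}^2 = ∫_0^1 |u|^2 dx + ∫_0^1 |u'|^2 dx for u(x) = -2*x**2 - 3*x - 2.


||u||_{H^1}^2 = 229/5

The H^1 norm (squared) on an interval (0, L) is
  ||u||_{H^1}^2 = ∫_0^L u(x)^2 dx + ∫_0^L u'(x)^2 dx.
Compute u'(x) = -4*x - 3.
Then u(x)^2 = 4*x**4 + 12*x**3 + 17*x**2 + 12*x + 4 and u'(x)^2 = 16*x**2 + 24*x + 9.
Integrate each monomial from 0 to 1 using ∫_0^1 c·x^n dx = c·1^(n+1)/(n+1):
  ∫_0^1 u(x)^2 dx = ∫_0^1 (4*x^4 + 12*x^3 + 17*x^2 + 12*x + 4) dx. Term by term:
    ∫_0^1 4*x^4 dx = 4/5;  ∫_0^1 12*x^3 dx = 3;  ∫_0^1 17*x^2 dx = 17/3;
    ∫_0^1 12*x dx = 6;  ∫_0^1 4 dx = 4.
  Sum: 4/5 + 3 + 17/3 + 6 + 4 = 292/15.
  ∫_0^1 u'(x)^2 dx = ∫_0^1 (16*x^2 + 24*x + 9) dx. Term by term:
    ∫_0^1 16*x^2 dx = 16/3;  ∫_0^1 24*x dx = 12;  ∫_0^1 9 dx = 9.
  Sum: 16/3 + 12 + 9 = 79/3.
Adding: ||u||_{H^1}^2 = 292/15 + 79/3 = 229/5.


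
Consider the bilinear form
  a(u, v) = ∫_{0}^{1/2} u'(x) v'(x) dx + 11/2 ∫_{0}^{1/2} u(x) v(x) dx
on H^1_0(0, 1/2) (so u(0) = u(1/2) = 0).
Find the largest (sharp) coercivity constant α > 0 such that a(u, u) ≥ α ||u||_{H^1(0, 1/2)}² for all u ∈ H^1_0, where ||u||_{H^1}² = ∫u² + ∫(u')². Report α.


α = 1

Coercivity of a(·,·) on H^1_0(0, 1/2) means a(u, u) ≥ α ||u||_{H^1}² for every u ∈ H^1_0.
The interval has length L = 1/2, and Poincaré/coercivity depend only on L. Here a(u, u) = ∫(u')² + (11/2)·∫u².
Here c = 11/2 ≥ 1, so a(u,u) = ∫(u')² + c∫u² ≥ ∫(u')² + ∫u² = ||u||_{H^1}², i.e. α = 1 works. No larger α is possible: a(u,u) ≥ α||u||_{H^1}² means (1−α)∫(u')² ≥ (α−c)∫u², and for the modes u_n = sin(nπ(x−x₀)/L) (x₀ the left endpoint) one has ∫u_n²/∫(u_n')² = (L/(nπ))² → 0, so a(u_n,u_n)/||u_n||_{H^1}² → 1. Hence the optimal constant is α = 1.
Therefore α = 1.


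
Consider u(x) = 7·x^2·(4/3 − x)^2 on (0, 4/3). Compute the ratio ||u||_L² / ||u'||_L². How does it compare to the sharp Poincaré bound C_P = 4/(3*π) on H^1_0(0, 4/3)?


||u||_L² / ||u'||_L² = 2*sqrt(3)/9 < C_P = 4/(3*π).

u(x) = 7·x^2·(4/3 − x)^2, so u'(x) = 28*x*(3*x - 4)*(3*x - 2)/9.
u(x) = 7·x^2·(4/3 − x)^2 vanishes at x = 0 and x = 4/3, so u ∈ H^1_0(0, 4/3). Differentiate via the product rule and integrate the resulting polynomials term by term.
  ∫_0^4/3 u² dx = ∫_0^4/3 (49*x^8 - 784*x^7/3 + 1568*x^6/3 - 12544*x^5/27 + 12544*x^4/81) dx. Term by term:
    ∫_0^4/3 49*x^8 dx = 12845056/177147;  ∫_0^4/3 -784*x^7/3 dx = -6422528/19683;  ∫_0^4/3 1568*x^6/3 dx = 3670016/6561;
    ∫_0^4/3 -12544*x^5/27 dx = -25690112/59049;  ∫_0^4/3 12544*x^4/81 dx = 12845056/98415.
  Sum: 12845056/177147 − 6422528/19683 + 3670016/6561 − 25690112/59049 + 12845056/98415 = 917504/885735.
  ∫_0^4/3 (u')² dx = ∫_0^4/3 (784*x^6 - 3136*x^5 + 40768*x^4/9 - 25088*x^3/9 + 50176*x^2/81) dx. Term by term:
    ∫_0^4/3 784*x^6 dx = 1835008/2187;  ∫_0^4/3 -3136*x^5 dx = -6422528/2187;  ∫_0^4/3 40768*x^4/9 dx = 41746432/10935;
    ∫_0^4/3 -25088*x^3/9 dx = -1605632/729;  ∫_0^4/3 50176*x^2/81 dx = 3211264/6561.
  Sum: 1835008/2187 − 6422528/2187 + 41746432/10935 − 1605632/729 + 3211264/6561 = 229376/32805.
∫_0^4/3 u² dx = 917504/885735, so ||u||_L² = 256*sqrt(210)/3645.
∫_0^4/3 (u')² dx = 229376/32805, so ||u'||_L² = 128*sqrt(70)/405.
Ratio ||u||_L² / ||u'||_L² = 2*sqrt(3)/9.
Sharp Poincaré constant on H^1_0(0, 4/3) is C_P = L/π = 4/(3*π), achieved by sin(3*π/4·x).
A polynomial bump cannot attain the sharp Poincaré constant (only the first sine eigenfunction does), so the ratio is strictly less than C_P, consistent with ||u||_L² ≤ C_P ||u'||_L².


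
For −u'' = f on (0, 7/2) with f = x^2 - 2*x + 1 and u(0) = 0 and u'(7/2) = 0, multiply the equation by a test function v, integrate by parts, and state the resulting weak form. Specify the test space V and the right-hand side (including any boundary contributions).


V = {v ∈ H^1(0, 7/2) : v(0) = 0} (test functions vanish at x = 0 where u is specified); weak form: ∫_0^7/2 u'v' dx = ∫_0^7/2 (x^2 - 2*x + 1) v dx for all v ∈ V.

Multiply both sides by a test function v and integrate from 0 to 7/2:
  ∫_0^7/2 −u''(x) v(x) dx = ∫_0^7/2 f(x) v(x) dx.
Integrate the LHS by parts once:
  ∫_0^7/2 −u'' v dx = −[u'(x) v(x)]_0^7/2 + ∫_0^7/2 u'(x) v'(x) dx.
Thus ∫_0^7/2 u'(x) v'(x) dx = ∫_0^7/2 f(x) v(x) dx + [u'(x) v(x)]_0^7/2.
Choose V so that boundary terms are either known or forced to vanish.
Mixed BC: u(0) = 0 (Dirichlet) and u'(7/2) = 0 (Neumann). Define V = {v ∈ H^1(0, 7/2) : v(0) = 0}. Then [u' v]_0^7/2 = u'(7/2)·v(7/2) − u'(0)·0 = 0.
Weak formulation: find u (satisfying any essential BC) such that ∫_0^7/2 u'(x) v'(x) dx = ∫_0^7/2 f v dx for all v ∈ V (Dirichlet at 0 absorbed into V; the Neumann datum at x = 7/2 is zero, so no boundary term remains).
Substituting f(x) = x^2 - 2*x + 1, the right-hand side is ∫_0^7/2 (x^2 - 2*x + 1) v dx.


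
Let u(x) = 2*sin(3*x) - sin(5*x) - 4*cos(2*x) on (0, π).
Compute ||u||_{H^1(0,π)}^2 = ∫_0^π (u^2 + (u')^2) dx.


||u||_{H^1(0,π)}^2 = -1616/21 + 73*π

u'(x) = 8*sin(2*x) + 6*cos(3*x) - 5*cos(5*x).
Expand u² and (u')² and integrate term by term on (0, π), using: for integers n ≥ 1, ∫_0^π sin²(nx) dx = ∫_0^π cos²(nx) dx = π/2; for n ≠ n', ∫_0^π sin(nx)sin(n'x) dx = ∫_0^π cos(nx)cos(n'x) dx = 0; and by product-to-sum, ∫_0^π sin(nx)cos(n'x) dx = ½∫_0^π [sin((n+n')x) + sin((n−n')x)] dx, which is 0 when n+n' is even and 2n/(n²−n'²) when n+n' is odd (it need not vanish on (0, π)).
  u² squared terms: (-1)²·∫sin(5x)² dx = 1·π/2 = π/2;  (-4)²·∫cos(2x)² dx = 16·π/2 = 8*π;  (2)²·∫sin(3x)² dx = 4·π/2 = 2*π.
  u² cross terms: 2·(-1)·(-4)·∫sin(5x)·cos(2x) dx = 8·(10/21) = 80/21;  2·(-1)·(2)·∫sin(5x)·sin(3x) dx = -4·(0) = 0;  2·(-4)·(2)·∫cos(2x)·sin(3x) dx = -16·(6/5) = -96/5.
  So ∫_0^π u² dx = π/2 + 8*π + 2*π + 80/21 + 0 − 96/5 = -1616/105 + 21*π/2.
  (u')² squared terms: (-5)²·∫cos(5x)² dx = 25·π/2 = 25*π/2;  (6)²·∫cos(3x)² dx = 36·π/2 = 18*π;  (8)²·∫sin(2x)² dx = 64·π/2 = 32*π.
  (u')² cross terms: 2·(-5)·(6)·∫cos(5x)·cos(3x) dx = -60·(0) = 0;  2·(-5)·(8)·∫cos(5x)·sin(2x) dx = -80·(-4/21) = 320/21;  2·(6)·(8)·∫cos(3x)·sin(2x) dx = 96·(-4/5) = -384/5.
  So ∫_0^π (u')² dx = 25*π/2 + 18*π + 32*π + 0 + 320/21 − 384/5 = -6464/105 + 125*π/2.
||u||_{H^1}^2 = (-1616/105 + 21*π/2) + (-6464/105 + 125*π/2) = -1616/21 + 73*π.


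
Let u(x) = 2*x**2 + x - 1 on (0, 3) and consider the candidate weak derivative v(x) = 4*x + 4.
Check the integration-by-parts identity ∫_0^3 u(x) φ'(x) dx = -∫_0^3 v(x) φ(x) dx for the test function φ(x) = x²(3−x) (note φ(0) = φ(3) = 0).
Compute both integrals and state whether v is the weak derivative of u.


LHS = -1107/20, RHS = -378/5. No, v is not the weak derivative of u.

u(x) = 2*x**2 + x - 1, classical derivative u'(x) = 4*x + 1.
φ(x) = x²(3−x), so φ'(x) = 3*x*(2 - x).
Note φ(0) = φ(3) = 0, so the boundary term u·φ vanishes.
LHS = ∫_0^3 u(x) φ'(x) dx = ∫_0^3 (-6*x^4 + 9*x^3 + 9*x^2 - 6*x) dx. Term by term:
  ∫_0^3 -6*x^4 dx = -1458/5;  ∫_0^3 9*x^3 dx = 729/4;  ∫_0^3 9*x^2 dx = 81;
  ∫_0^3 -6*x dx = -27.
Sum: -1458/5 + 729/4 + 81 − 27 = -1107/20.
So LHS = -1107/20.
∫_0^3 v(x) φ(x) dx = ∫_0^3 (-4*x^4 + 8*x^3 + 12*x^2) dx. Term by term:
  ∫_0^3 -4*x^4 dx = -972/5;  ∫_0^3 8*x^3 dx = 162;  ∫_0^3 12*x^2 dx = 108.
Sum: -972/5 + 162 + 108 = 378/5.
So RHS = -∫_0^3 v(x) φ(x) dx = -378/5.
LHS − RHS = 81/4 ≠ 0, so the identity fails.
(For a valid weak derivative the identity must hold for EVERY test function, in particular this one. The failure shows v is NOT the weak derivative of u.)
Correct weak derivative would be u'(x) = 4*x + 1.


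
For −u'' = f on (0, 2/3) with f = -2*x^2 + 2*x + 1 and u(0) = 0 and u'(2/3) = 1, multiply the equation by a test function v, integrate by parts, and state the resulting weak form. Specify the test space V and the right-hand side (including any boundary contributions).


V = {v ∈ H^1(0, 2/3) : v(0) = 0} (test functions vanish at x = 0 where u is specified); weak form: ∫_0^2/3 u'v' dx = ∫_0^2/3 (-2*x^2 + 2*x + 1) v dx + v(2/3) for all v ∈ V.

Multiply both sides by a test function v and integrate from 0 to 2/3:
  ∫_0^2/3 −u''(x) v(x) dx = ∫_0^2/3 f(x) v(x) dx.
Integrate the LHS by parts once:
  ∫_0^2/3 −u'' v dx = −[u'(x) v(x)]_0^2/3 + ∫_0^2/3 u'(x) v'(x) dx.
Thus ∫_0^2/3 u'(x) v'(x) dx = ∫_0^2/3 f(x) v(x) dx + [u'(x) v(x)]_0^2/3.
Choose V so that boundary terms are either known or forced to vanish.
Mixed BC: u(0) = 0 (Dirichlet) and u'(2/3) = 1 (Neumann). Define V = {v ∈ H^1(0, 2/3) : v(0) = 0}. Then [u' v]_0^2/3 = u'(2/3)·v(2/3) − u'(0)·0 = v(2/3).
Weak formulation: find u (satisfying any essential BC) such that ∫_0^2/3 u'(x) v'(x) dx = ∫_0^2/3 f v dx + v(2/3) for all v ∈ V (Dirichlet at 0 absorbed into V; Neumann datum at x = 2/3 contributes the boundary term).
Substituting f(x) = -2*x^2 + 2*x + 1, the right-hand side is ∫_0^2/3 (-2*x^2 + 2*x + 1) v dx + v(2/3).


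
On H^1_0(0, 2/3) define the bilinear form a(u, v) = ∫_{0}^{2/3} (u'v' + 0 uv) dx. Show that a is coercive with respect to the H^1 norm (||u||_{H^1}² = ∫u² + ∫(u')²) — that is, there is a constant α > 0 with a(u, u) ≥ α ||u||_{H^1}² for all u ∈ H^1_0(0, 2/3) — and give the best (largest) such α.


α = 9*π^2/(4 + 9*π^2)

Coercivity of a(·,·) on H^1_0(0, 2/3) means a(u, u) ≥ α ||u||_{H^1}² for every u ∈ H^1_0.
The interval has length L = 2/3, and Poincaré/coercivity depend only on L. Here a(u, u) = ∫(u')² + (0)·∫u².
Here c = 0, so a(u,u) = ∫(u')² alone. The condition a(u,u) ≥ α||u||_{H^1}² reads (1−α)∫(u')² ≥ (α−c)∫u². Any admissible α is ≤ 1 (rapidly oscillating u have ∫u²/∫(u')² → 0), and α = 1 would force 0 ≥ (1−c)∫u², impossible since c < 1; so 1−α > 0. By the sharp Poincaré inequality on H^1_0 of an interval of length L, ∫(u')² ≥ (π/L)²∫u² with equality for the first sine mode sin(π(x−x₀)/L) (x₀ the left endpoint), so the inequality holds for all u iff (1−α)(π/L)² ≥ α − c, i.e. α ≤ ((π/L)² + c)/((π/L)² + 1) = (1 + c(L/π)²)/(1 + (L/π)²). (Direct route, valid since c ≤ 0: Poincaré gives c∫u² ≥ c(L/π)²∫(u')², so a(u,u) ≥ (1 + c(L/π)²)∫(u')², while ||u||_{H^1}² ≤ (1 + (L/π)²)∫(u')²; dividing yields the same α.) With (π/L)² = 9*π^2/4 and c = 0, the largest admissible constant is α = ((π/L)² + c)/((π/L)² + 1).
Simplifying, α = 9*π^2/(4 + 9*π^2).


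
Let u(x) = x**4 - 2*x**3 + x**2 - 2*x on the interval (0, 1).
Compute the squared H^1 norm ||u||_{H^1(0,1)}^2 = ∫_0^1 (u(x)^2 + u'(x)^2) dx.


||u||_{H^1}^2 = 3331/630

The H^1 norm (squared) on an interval (0, L) is
  ||u||_{H^1}^2 = ∫_0^L u(x)^2 dx + ∫_0^L u'(x)^2 dx.
Compute u'(x) = 4*x**3 - 6*x**2 + 2*x - 2.
Then u(x)^2 = x**8 - 4*x**7 + 6*x**6 - 8*x**5 + 9*x**4 - 4*x**3 + 4*x**2 and u'(x)^2 = 16*x**6 - 48*x**5 + 52*x**4 - 40*x**3 + 28*x**2 - 8*x + 4.
Integrate each monomial from 0 to 1 using ∫_0^1 c·x^n dx = c·1^(n+1)/(n+1):
  ∫_0^1 u(x)^2 dx = ∫_0^1 (x^8 - 4*x^7 + 6*x^6 - 8*x^5 + 9*x^4 - 4*x^3 + 4*x^2) dx. Term by term:
    ∫_0^1 x^8 dx = 1/9;  ∫_0^1 -4*x^7 dx = -1/2;  ∫_0^1 6*x^6 dx = 6/7;
    ∫_0^1 -8*x^5 dx = -4/3;  ∫_0^1 9*x^4 dx = 9/5;  ∫_0^1 -4*x^3 dx = -1;
    ∫_0^1 4*x^2 dx = 4/3.
  Sum: 1/9 − 1/2 + 6/7 − 4/3 + 9/5 − 1 + 4/3 = 799/630.
  ∫_0^1 u'(x)^2 dx = ∫_0^1 (16*x^6 - 48*x^5 + 52*x^4 - 40*x^3 + 28*x^2 - 8*x + 4) dx. Term by term:
    ∫_0^1 16*x^6 dx = 16/7;  ∫_0^1 -48*x^5 dx = -8;  ∫_0^1 52*x^4 dx = 52/5;
    ∫_0^1 -40*x^3 dx = -10;  ∫_0^1 28*x^2 dx = 28/3;  ∫_0^1 -8*x dx = -4;
    ∫_0^1 4 dx = 4.
  Sum: 16/7 − 8 + 52/5 − 10 + 28/3 − 4 + 4 = 422/105.
Adding: ||u||_{H^1}^2 = 799/630 + 422/105 = 3331/630.
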